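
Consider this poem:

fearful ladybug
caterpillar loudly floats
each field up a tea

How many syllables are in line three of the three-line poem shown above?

Line three: each (1), field (1), up (1), a (1), tea (1) → 5

5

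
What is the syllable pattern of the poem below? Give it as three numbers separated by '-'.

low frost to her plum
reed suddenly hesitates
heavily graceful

5-7-5

Line 1: low (1), frost (1), to (1), her (1), plum (1) → 5
Line 2: reed (1), suddenly (3), hesitates (3) → 7
Line 3: heavily (3), graceful (2) → 5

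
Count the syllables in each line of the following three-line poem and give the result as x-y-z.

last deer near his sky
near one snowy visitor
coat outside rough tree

Line 1: "last deer near his sky": 1+1+1+1+1 = 5
Line 2: "near one snowy visitor": 1+1+2+3 = 7
Line 3: "coat outside rough tree": 1+2+1+1 = 5

5-7-5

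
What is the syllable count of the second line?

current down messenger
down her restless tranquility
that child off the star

The second line: down (1), her (1), restless (2), tranquility (4) → 8

8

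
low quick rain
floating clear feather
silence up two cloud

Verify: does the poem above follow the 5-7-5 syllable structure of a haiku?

No

Line 1: low(1) + quick(1) + rain(1) = 3 (expected 5)
Line 2: floating(2) + clear(1) + feather(2) = 5 (expected 7)
Line 3: silence(2) + up(1) + two(1) + cloud(1) = 5 ✓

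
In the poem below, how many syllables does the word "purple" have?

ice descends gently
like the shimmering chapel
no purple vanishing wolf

2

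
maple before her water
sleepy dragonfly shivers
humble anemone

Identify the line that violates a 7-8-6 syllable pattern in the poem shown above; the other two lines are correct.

Line 1: "maple before her water": 2+2+1+2 = 7 ✓
Line 2: "sleepy dragonfly shivers": 2+3+2 = 7 (expected 8)
Line 3: "humble anemone": 2+4 = 6 ✓

Line 2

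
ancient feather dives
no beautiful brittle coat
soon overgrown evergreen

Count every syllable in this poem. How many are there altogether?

19

Line 1: "ancient feather dives": 2+2+1 = 5
Line 2: "no beautiful brittle coat": 1+3+2+1 = 7
Line 3: "soon overgrown evergreen": 1+3+3 = 7
Total: 5 + 7 + 7 = 19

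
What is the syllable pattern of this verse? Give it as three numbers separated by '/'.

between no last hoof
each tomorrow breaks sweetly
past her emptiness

5/7/5

Line 1: between(2) + no(1) + last(1) + hoof(1) = 5
Line 2: each(1) + tomorrow(3) + breaks(1) + sweetly(2) = 7
Line 3: past(1) + her(1) + emptiness(3) = 5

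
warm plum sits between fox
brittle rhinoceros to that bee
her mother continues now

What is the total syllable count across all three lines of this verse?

22

Line 1: warm (1), plum (1), sits (1), between (2), fox (1) → 6
Line 2: brittle (2), rhinoceros (4), to (1), that (1), bee (1) → 9
Line 3: her (1), mother (2), continues (3), now (1) → 7
Total: 6 + 9 + 7 = 22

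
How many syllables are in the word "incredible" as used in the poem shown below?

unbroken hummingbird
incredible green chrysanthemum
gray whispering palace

4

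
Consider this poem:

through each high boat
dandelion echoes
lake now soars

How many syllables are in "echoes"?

2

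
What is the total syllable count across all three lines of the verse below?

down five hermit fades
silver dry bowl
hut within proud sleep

14

Line 1: down (1), five (1), hermit (2), fades (1) → 5
Line 2: silver (2), dry (1), bowl (1) → 4
Line 3: hut (1), within (2), proud (1), sleep (1) → 5
Total: 5 + 4 + 5 = 14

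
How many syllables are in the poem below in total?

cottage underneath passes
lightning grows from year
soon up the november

Line 1: cottage(2) + underneath(3) + passes(2) = 7
Line 2: lightning(2) + grows(1) + from(1) + year(1) = 5
Line 3: soon(1) + up(1) + the(1) + november(3) = 6
Total: 7 + 5 + 6 = 18

18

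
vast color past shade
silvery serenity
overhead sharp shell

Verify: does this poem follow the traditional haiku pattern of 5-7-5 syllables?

Line 1: "vast color past shade": 1+2+1+1 = 5 ✓
Line 2: "silvery serenity": 3+4 = 7 ✓
Line 3: "overhead sharp shell": 3+1+1 = 5 ✓

Yes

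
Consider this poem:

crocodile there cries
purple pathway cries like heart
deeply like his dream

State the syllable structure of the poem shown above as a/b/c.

5/7/5

Line 1: crocodile (3), there (1), cries (1) → 5
Line 2: purple (2), pathway (2), cries (1), like (1), heart (1) → 7
Line 3: deeply (2), like (1), his (1), dream (1) → 5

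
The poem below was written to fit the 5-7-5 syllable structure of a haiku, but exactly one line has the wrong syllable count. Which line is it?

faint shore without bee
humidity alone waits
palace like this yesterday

Line 1: faint(1) + shore(1) + without(2) + bee(1) = 5 ✓
Line 2: humidity(4) + alone(2) + waits(1) = 7 ✓
Line 3: palace(2) + like(1) + this(1) + yesterday(3) = 7 (expected 5)

Line 3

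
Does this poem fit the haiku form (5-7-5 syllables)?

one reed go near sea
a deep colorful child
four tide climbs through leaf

Line 1: one (1), reed (1), go (1), near (1), sea (1) → 5 ✓
Line 2: a (1), deep (1), colorful (3), child (1) → 6 (expected 7)
Line 3: four (1), tide (1), climbs (1), through (1), leaf (1) → 5 ✓

No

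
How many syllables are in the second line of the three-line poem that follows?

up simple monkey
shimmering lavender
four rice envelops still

The second line: shimmering (3), lavender (3) → 6

6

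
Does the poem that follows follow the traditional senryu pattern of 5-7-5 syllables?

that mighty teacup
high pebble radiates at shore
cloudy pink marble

Line 1: "that mighty teacup": 1+2+2 = 5 ✓
Line 2: "high pebble radiates at shore": 1+2+3+1+1 = 8 (expected 7)
Line 3: "cloudy pink marble": 2+1+2 = 5 ✓

No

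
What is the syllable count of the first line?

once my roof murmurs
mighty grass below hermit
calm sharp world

The first line: once (1), my (1), roof (1), murmurs (2) → 5

5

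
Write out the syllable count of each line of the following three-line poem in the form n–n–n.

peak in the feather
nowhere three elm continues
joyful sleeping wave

5–7–5

Line 1: peak(1) + in(1) + the(1) + feather(2) = 5
Line 2: nowhere(2) + three(1) + elm(1) + continues(3) = 7
Line 3: joyful(2) + sleeping(2) + wave(1) = 5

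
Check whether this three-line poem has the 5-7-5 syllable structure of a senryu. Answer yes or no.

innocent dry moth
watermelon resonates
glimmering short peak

Line 1: innocent (3), dry (1), moth (1) → 5 ✓
Line 2: watermelon (4), resonates (3) → 7 ✓
Line 3: glimmering (3), short (1), peak (1) → 5 ✓

Yes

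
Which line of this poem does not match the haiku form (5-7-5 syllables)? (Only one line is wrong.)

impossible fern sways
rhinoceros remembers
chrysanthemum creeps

Line 1

Line 1: impossible(4) + fern(1) + sways(1) = 6 (expected 5)
Line 2: rhinoceros(4) + remembers(3) = 7 ✓
Line 3: chrysanthemum(4) + creeps(1) = 5 ✓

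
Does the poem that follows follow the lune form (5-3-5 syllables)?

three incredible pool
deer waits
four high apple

No

Line 1: three (1), incredible (4), pool (1) → 6 (expected 5)
Line 2: deer (1), waits (1) → 2 (expected 3)
Line 3: four (1), high (1), apple (2) → 4 (expected 5)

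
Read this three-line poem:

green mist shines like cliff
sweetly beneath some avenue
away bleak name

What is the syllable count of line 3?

4

Line 3: "away bleak name": 2+1+1 = 4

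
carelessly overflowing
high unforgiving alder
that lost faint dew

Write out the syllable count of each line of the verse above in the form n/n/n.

Line 1: "carelessly overflowing": 3+4 = 7
Line 2: "high unforgiving alder": 1+4+2 = 7
Line 3: "that lost faint dew": 1+1+1+1 = 4

7/7/4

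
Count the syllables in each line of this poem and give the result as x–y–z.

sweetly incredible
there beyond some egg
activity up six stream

Line 1: "sweetly incredible": 2+4 = 6
Line 2: "there beyond some egg": 1+2+1+1 = 5
Line 3: "activity up six stream": 4+1+1+1 = 7

6–5–7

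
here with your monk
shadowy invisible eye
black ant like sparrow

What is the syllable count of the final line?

5

The final line: black (1), ant (1), like (1), sparrow (2) → 5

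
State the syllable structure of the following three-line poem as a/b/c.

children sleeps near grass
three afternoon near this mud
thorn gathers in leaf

5/7/5

Line 1: children (2), sleeps (1), near (1), grass (1) → 5
Line 2: three (1), afternoon (3), near (1), this (1), mud (1) → 7
Line 3: thorn (1), gathers (2), in (1), leaf (1) → 5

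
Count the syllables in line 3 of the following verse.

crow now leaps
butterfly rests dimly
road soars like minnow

5

Line 3: road (1), soars (1), like (1), minnow (2) → 5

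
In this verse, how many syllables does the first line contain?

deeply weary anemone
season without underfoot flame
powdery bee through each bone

8

The first line: "deeply weary anemone": 2+2+4 = 8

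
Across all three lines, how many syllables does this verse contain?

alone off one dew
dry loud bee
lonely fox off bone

Line 1: "alone off one dew": 2+1+1+1 = 5
Line 2: "dry loud bee": 1+1+1 = 3
Line 3: "lonely fox off bone": 2+1+1+1 = 5
Total: 5 + 3 + 5 = 13

13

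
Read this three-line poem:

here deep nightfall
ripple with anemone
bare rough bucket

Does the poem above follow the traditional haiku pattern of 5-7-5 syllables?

No

Line 1: here(1) + deep(1) + nightfall(2) = 4 (expected 5)
Line 2: ripple(2) + with(1) + anemone(4) = 7 ✓
Line 3: bare(1) + rough(1) + bucket(2) = 4 (expected 5)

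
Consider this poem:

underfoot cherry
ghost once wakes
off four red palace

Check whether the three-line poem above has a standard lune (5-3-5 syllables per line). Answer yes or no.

Yes

Line 1: underfoot (3), cherry (2) → 5 ✓
Line 2: ghost (1), once (1), wakes (1) → 3 ✓
Line 3: off (1), four (1), red (1), palace (2) → 5 ✓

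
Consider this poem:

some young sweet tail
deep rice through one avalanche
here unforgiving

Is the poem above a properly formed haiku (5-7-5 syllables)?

No

Line 1: some (1), young (1), sweet (1), tail (1) → 4 (expected 5)
Line 2: deep (1), rice (1), through (1), one (1), avalanche (3) → 7 ✓
Line 3: here (1), unforgiving (4) → 5 ✓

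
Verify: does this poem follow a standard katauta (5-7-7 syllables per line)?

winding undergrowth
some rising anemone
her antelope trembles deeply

Line 1: winding(2) + undergrowth(3) = 5 ✓
Line 2: some(1) + rising(2) + anemone(4) = 7 ✓
Line 3: her(1) + antelope(3) + trembles(2) + deeply(2) = 8 (expected 7)

No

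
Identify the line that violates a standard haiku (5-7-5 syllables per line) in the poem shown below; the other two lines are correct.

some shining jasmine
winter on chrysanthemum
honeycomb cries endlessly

The third line

Line 1: some (1), shining (2), jasmine (2) → 5 ✓
Line 2: winter (2), on (1), chrysanthemum (4) → 7 ✓
Line 3: honeycomb (3), cries (1), endlessly (3) → 7 (expected 5)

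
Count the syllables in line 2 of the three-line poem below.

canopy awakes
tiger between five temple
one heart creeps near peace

7

Line 2: "tiger between five temple": 2+2+1+2 = 7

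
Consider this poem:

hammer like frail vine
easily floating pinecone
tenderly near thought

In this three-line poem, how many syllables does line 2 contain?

7

Line 2: easily(3) + floating(2) + pinecone(2) = 7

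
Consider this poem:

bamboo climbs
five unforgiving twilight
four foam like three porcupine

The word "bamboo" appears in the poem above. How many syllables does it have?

2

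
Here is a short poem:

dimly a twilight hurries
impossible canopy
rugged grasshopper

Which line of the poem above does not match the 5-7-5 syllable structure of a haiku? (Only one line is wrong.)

Line 1: dimly (2), a (1), twilight (2), hurries (2) → 7 (expected 5)
Line 2: impossible (4), canopy (3) → 7 ✓
Line 3: rugged (2), grasshopper (3) → 5 ✓

Line 1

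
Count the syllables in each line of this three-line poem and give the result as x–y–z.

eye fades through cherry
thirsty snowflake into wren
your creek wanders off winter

5–7–7

Line 1: eye(1) + fades(1) + through(1) + cherry(2) = 5
Line 2: thirsty(2) + snowflake(2) + into(2) + wren(1) = 7
Line 3: your(1) + creek(1) + wanders(2) + off(1) + winter(2) = 7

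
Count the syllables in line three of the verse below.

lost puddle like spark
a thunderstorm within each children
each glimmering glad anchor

Line three: each(1) + glimmering(3) + glad(1) + anchor(2) = 7

7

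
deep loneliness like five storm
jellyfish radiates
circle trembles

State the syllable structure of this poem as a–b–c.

7–6–4

Line 1: deep(1) + loneliness(3) + like(1) + five(1) + storm(1) = 7
Line 2: jellyfish(3) + radiates(3) = 6
Line 3: circle(2) + trembles(2) = 4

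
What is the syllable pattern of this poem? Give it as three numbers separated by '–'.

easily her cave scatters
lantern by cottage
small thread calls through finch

Line 1: easily(3) + her(1) + cave(1) + scatters(2) = 7
Line 2: lantern(2) + by(1) + cottage(2) = 5
Line 3: small(1) + thread(1) + calls(1) + through(1) + finch(1) = 5

7–5–5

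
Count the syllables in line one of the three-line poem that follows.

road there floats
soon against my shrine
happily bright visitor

Line one: road(1) + there(1) + floats(1) = 3

3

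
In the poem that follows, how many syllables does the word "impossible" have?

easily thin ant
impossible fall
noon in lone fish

4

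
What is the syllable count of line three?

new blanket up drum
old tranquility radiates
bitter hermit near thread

6

Line three: bitter (2), hermit (2), near (1), thread (1) → 6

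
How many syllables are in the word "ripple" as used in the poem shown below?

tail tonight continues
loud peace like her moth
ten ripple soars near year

2

"ripple" has 2 syllables.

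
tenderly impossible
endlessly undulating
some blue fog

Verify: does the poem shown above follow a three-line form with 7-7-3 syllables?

Yes

Line 1: tenderly (3), impossible (4) → 7 ✓
Line 2: endlessly (3), undulating (4) → 7 ✓
Line 3: some (1), blue (1), fog (1) → 3 ✓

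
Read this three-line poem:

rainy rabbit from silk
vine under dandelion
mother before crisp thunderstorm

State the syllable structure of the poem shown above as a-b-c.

6-7-8

Line 1: rainy (2), rabbit (2), from (1), silk (1) → 6
Line 2: vine (1), under (2), dandelion (4) → 7
Line 3: mother (2), before (2), crisp (1), thunderstorm (3) → 8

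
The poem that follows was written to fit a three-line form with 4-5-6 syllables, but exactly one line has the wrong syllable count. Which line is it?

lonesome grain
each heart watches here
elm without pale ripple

The first line

Line 1: lonesome(2) + grain(1) = 3 (expected 4)
Line 2: each(1) + heart(1) + watches(2) + here(1) = 5 ✓
Line 3: elm(1) + without(2) + pale(1) + ripple(2) = 6 ✓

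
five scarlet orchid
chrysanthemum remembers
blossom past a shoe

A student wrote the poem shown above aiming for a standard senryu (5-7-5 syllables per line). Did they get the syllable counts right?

Yes

Line 1: five(1) + scarlet(2) + orchid(2) = 5 ✓
Line 2: chrysanthemum(4) + remembers(3) = 7 ✓
Line 3: blossom(2) + past(1) + a(1) + shoe(1) = 5 ✓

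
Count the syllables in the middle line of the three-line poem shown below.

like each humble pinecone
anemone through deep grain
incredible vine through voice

The middle line: anemone (4), through (1), deep (1), grain (1) → 7

7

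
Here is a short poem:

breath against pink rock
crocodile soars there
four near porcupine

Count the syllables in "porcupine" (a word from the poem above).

"porcupine" has 3 syllables.

3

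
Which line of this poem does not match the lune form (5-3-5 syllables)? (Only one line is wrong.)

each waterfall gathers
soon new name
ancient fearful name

Line 1: each (1), waterfall (3), gathers (2) → 6 (expected 5)
Line 2: soon (1), new (1), name (1) → 3 ✓
Line 3: ancient (2), fearful (2), name (1) → 5 ✓

The first line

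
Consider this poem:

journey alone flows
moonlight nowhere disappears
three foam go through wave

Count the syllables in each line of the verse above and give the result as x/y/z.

5/7/5

Line 1: journey (2), alone (2), flows (1) → 5
Line 2: moonlight (2), nowhere (2), disappears (3) → 7
Line 3: three (1), foam (1), go (1), through (1), wave (1) → 5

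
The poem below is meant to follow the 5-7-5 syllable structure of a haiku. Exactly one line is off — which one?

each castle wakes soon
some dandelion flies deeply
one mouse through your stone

Line 1: each(1) + castle(2) + wakes(1) + soon(1) = 5 ✓
Line 2: some(1) + dandelion(4) + flies(1) + deeply(2) = 8 (expected 7)
Line 3: one(1) + mouse(1) + through(1) + your(1) + stone(1) = 5 ✓

The second line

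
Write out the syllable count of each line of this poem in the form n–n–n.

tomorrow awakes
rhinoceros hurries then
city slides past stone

Line 1: tomorrow(3) + awakes(2) = 5
Line 2: rhinoceros(4) + hurries(2) + then(1) = 7
Line 3: city(2) + slides(1) + past(1) + stone(1) = 5

5–7–5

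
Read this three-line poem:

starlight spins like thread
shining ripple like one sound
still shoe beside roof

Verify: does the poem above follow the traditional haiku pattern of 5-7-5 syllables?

Yes

Line 1: starlight (2), spins (1), like (1), thread (1) → 5 ✓
Line 2: shining (2), ripple (2), like (1), one (1), sound (1) → 7 ✓
Line 3: still (1), shoe (1), beside (2), roof (1) → 5 ✓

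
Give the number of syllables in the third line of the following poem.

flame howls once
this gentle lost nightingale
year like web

The third line: "year like web": 1+1+1 = 3

3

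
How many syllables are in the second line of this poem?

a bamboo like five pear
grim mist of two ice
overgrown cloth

The second line: grim(1) + mist(1) + of(1) + two(1) + ice(1) = 5

5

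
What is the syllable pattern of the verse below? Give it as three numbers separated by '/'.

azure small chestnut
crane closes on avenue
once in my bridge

5/7/4

Line 1: azure (2), small (1), chestnut (2) → 5
Line 2: crane (1), closes (2), on (1), avenue (3) → 7
Line 3: once (1), in (1), my (1), bridge (1) → 4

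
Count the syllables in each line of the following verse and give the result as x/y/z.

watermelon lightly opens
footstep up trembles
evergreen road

8/5/4

Line 1: "watermelon lightly opens": 4+2+2 = 8
Line 2: "footstep up trembles": 2+1+2 = 5
Line 3: "evergreen road": 3+1 = 4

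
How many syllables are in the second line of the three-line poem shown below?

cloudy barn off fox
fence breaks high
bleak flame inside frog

3

The second line: fence (1), breaks (1), high (1) → 3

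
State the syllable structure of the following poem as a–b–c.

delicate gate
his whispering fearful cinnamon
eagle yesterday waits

Line 1: "delicate gate": 3+1 = 4
Line 2: "his whispering fearful cinnamon": 1+3+2+3 = 9
Line 3: "eagle yesterday waits": 2+3+1 = 6

4–9–6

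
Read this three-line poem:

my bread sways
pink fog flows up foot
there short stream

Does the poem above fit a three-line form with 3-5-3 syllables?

Line 1: my(1) + bread(1) + sways(1) = 3 ✓
Line 2: pink(1) + fog(1) + flows(1) + up(1) + foot(1) = 5 ✓
Line 3: there(1) + short(1) + stream(1) = 3 ✓

Yes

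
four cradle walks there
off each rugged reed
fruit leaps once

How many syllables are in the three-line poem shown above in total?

13

Line 1: four(1) + cradle(2) + walks(1) + there(1) = 5
Line 2: off(1) + each(1) + rugged(2) + reed(1) = 5
Line 3: fruit(1) + leaps(1) + once(1) = 3
Total: 5 + 5 + 3 = 13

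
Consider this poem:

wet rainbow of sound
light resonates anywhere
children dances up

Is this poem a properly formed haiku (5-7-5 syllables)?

Line 1: wet(1) + rainbow(2) + of(1) + sound(1) = 5 ✓
Line 2: light(1) + resonates(3) + anywhere(3) = 7 ✓
Line 3: children(2) + dances(2) + up(1) = 5 ✓

Yes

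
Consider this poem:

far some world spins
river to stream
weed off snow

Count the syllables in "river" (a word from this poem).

2

"river" has 2 syllables.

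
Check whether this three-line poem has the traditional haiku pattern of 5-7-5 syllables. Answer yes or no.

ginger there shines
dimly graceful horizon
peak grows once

Line 1: "ginger there shines": 2+1+1 = 4 (expected 5)
Line 2: "dimly graceful horizon": 2+2+3 = 7 ✓
Line 3: "peak grows once": 1+1+1 = 3 (expected 5)

No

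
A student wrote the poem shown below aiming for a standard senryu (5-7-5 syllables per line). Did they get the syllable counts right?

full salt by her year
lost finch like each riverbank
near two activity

Line 1: full(1) + salt(1) + by(1) + her(1) + year(1) = 5 ✓
Line 2: lost(1) + finch(1) + like(1) + each(1) + riverbank(3) = 7 ✓
Line 3: near(1) + two(1) + activity(4) = 6 (expected 5)

No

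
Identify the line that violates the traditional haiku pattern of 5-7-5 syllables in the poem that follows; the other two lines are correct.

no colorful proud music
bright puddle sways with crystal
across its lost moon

Line 1: no(1) + colorful(3) + proud(1) + music(2) = 7 (expected 5)
Line 2: bright(1) + puddle(2) + sways(1) + with(1) + crystal(2) = 7 ✓
Line 3: across(2) + its(1) + lost(1) + moon(1) = 5 ✓

Line 1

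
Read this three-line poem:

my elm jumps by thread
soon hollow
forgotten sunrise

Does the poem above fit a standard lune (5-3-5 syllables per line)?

Line 1: "my elm jumps by thread": 1+1+1+1+1 = 5 ✓
Line 2: "soon hollow": 1+2 = 3 ✓
Line 3: "forgotten sunrise": 3+2 = 5 ✓

Yes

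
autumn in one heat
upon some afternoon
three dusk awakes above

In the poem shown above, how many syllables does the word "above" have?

2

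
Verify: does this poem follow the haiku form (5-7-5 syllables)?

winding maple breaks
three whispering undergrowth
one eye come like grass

Yes

Line 1: winding (2), maple (2), breaks (1) → 5 ✓
Line 2: three (1), whispering (3), undergrowth (3) → 7 ✓
Line 3: one (1), eye (1), come (1), like (1), grass (1) → 5 ✓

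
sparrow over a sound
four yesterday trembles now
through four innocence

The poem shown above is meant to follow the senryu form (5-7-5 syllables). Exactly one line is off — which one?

Line 1: sparrow(2) + over(2) + a(1) + sound(1) = 6 (expected 5)
Line 2: four(1) + yesterday(3) + trembles(2) + now(1) = 7 ✓
Line 3: through(1) + four(1) + innocence(3) = 5 ✓

Line 1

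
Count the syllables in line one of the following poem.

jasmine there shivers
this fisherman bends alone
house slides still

Line one: "jasmine there shivers": 2+1+2 = 5

5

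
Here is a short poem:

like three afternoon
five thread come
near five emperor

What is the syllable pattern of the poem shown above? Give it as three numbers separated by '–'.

Line 1: like(1) + three(1) + afternoon(3) = 5
Line 2: five(1) + thread(1) + come(1) = 3
Line 3: near(1) + five(1) + emperor(3) = 5

5–3–5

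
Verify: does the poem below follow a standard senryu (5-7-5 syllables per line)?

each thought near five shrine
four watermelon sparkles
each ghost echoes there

Yes

Line 1: "each thought near five shrine": 1+1+1+1+1 = 5 ✓
Line 2: "four watermelon sparkles": 1+4+2 = 7 ✓
Line 3: "each ghost echoes there": 1+1+2+1 = 5 ✓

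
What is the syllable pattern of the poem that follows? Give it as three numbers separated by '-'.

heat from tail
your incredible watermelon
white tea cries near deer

3-9-5

Line 1: heat (1), from (1), tail (1) → 3
Line 2: your (1), incredible (4), watermelon (4) → 9
Line 3: white (1), tea (1), cries (1), near (1), deer (1) → 5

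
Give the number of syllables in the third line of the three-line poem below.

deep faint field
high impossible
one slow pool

3

The third line: one (1), slow (1), pool (1) → 3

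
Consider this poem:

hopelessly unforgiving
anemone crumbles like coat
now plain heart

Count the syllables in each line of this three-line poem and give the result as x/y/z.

7/8/3

Line 1: "hopelessly unforgiving": 3+4 = 7
Line 2: "anemone crumbles like coat": 4+2+1+1 = 8
Line 3: "now plain heart": 1+1+1 = 3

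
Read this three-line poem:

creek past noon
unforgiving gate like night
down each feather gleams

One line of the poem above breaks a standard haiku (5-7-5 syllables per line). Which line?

Line 1

Line 1: creek (1), past (1), noon (1) → 3 (expected 5)
Line 2: unforgiving (4), gate (1), like (1), night (1) → 7 ✓
Line 3: down (1), each (1), feather (2), gleams (1) → 5 ✓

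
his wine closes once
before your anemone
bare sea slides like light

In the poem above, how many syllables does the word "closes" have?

2

"closes" has 2 syllables.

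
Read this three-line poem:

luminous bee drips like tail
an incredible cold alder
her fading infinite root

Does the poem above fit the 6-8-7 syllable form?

No

Line 1: luminous(3) + bee(1) + drips(1) + like(1) + tail(1) = 7 (expected 6)
Line 2: an(1) + incredible(4) + cold(1) + alder(2) = 8 ✓
Line 3: her(1) + fading(2) + infinite(3) + root(1) = 7 ✓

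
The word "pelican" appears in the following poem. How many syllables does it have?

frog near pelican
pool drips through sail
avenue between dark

3

"pelican" has 3 syllables.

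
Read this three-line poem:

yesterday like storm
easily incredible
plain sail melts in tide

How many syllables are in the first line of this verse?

5

The first line: yesterday (3), like (1), storm (1) → 5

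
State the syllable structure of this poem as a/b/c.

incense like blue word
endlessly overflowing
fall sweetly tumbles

Line 1: incense (2), like (1), blue (1), word (1) → 5
Line 2: endlessly (3), overflowing (4) → 7
Line 3: fall (1), sweetly (2), tumbles (2) → 5

5/7/5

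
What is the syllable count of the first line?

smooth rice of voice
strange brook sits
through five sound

4

The first line: smooth(1) + rice(1) + of(1) + voice(1) = 4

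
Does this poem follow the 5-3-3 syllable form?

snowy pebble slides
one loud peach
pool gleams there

Yes

Line 1: snowy (2), pebble (2), slides (1) → 5 ✓
Line 2: one (1), loud (1), peach (1) → 3 ✓
Line 3: pool (1), gleams (1), there (1) → 3 ✓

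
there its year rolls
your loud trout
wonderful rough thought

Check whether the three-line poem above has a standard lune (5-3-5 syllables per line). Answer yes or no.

Line 1: there (1), its (1), year (1), rolls (1) → 4 (expected 5)
Line 2: your (1), loud (1), trout (1) → 3 ✓
Line 3: wonderful (3), rough (1), thought (1) → 5 ✓

No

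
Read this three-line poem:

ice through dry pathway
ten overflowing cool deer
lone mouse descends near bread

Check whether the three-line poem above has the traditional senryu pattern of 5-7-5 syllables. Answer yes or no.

Line 1: "ice through dry pathway": 1+1+1+2 = 5 ✓
Line 2: "ten overflowing cool deer": 1+4+1+1 = 7 ✓
Line 3: "lone mouse descends near bread": 1+1+2+1+1 = 6 (expected 5)

No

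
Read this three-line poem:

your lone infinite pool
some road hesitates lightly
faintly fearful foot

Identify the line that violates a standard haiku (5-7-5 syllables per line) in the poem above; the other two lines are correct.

Line 1

Line 1: your(1) + lone(1) + infinite(3) + pool(1) = 6 (expected 5)
Line 2: some(1) + road(1) + hesitates(3) + lightly(2) = 7 ✓
Line 3: faintly(2) + fearful(2) + foot(1) = 5 ✓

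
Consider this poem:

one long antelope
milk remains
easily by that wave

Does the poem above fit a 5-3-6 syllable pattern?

Line 1: one (1), long (1), antelope (3) → 5 ✓
Line 2: milk (1), remains (2) → 3 ✓
Line 3: easily (3), by (1), that (1), wave (1) → 6 ✓

Yes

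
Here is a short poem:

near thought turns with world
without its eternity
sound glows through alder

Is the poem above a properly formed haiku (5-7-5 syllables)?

Line 1: near(1) + thought(1) + turns(1) + with(1) + world(1) = 5 ✓
Line 2: without(2) + its(1) + eternity(4) = 7 ✓
Line 3: sound(1) + glows(1) + through(1) + alder(2) = 5 ✓

Yes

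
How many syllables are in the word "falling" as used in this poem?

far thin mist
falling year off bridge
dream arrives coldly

2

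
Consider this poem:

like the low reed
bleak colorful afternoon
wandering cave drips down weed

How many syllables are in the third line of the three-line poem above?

7

The third line: wandering (3), cave (1), drips (1), down (1), weed (1) → 7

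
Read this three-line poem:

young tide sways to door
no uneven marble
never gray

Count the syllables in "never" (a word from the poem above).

2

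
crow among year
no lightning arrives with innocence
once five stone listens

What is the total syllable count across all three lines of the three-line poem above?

Line 1: crow(1) + among(2) + year(1) = 4
Line 2: no(1) + lightning(2) + arrives(2) + with(1) + innocence(3) = 9
Line 3: once(1) + five(1) + stone(1) + listens(2) = 5
Total: 4 + 9 + 5 = 18

18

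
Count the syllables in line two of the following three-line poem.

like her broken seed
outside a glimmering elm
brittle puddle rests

7

Line two: outside(2) + a(1) + glimmering(3) + elm(1) = 7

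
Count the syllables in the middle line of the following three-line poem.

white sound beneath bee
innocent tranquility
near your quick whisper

The middle line: innocent (3), tranquility (4) → 7

7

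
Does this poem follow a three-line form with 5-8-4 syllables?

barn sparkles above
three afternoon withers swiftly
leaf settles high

Yes

Line 1: barn(1) + sparkles(2) + above(2) = 5 ✓
Line 2: three(1) + afternoon(3) + withers(2) + swiftly(2) = 8 ✓
Line 3: leaf(1) + settles(2) + high(1) = 4 ✓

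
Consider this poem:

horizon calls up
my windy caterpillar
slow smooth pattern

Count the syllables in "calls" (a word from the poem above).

1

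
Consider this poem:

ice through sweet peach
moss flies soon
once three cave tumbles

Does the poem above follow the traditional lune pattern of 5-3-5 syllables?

Line 1: ice (1), through (1), sweet (1), peach (1) → 4 (expected 5)
Line 2: moss (1), flies (1), soon (1) → 3 ✓
Line 3: once (1), three (1), cave (1), tumbles (2) → 5 ✓

No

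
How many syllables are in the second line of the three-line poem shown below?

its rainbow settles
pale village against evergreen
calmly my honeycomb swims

8

The second line: "pale village against evergreen": 1+2+2+3 = 8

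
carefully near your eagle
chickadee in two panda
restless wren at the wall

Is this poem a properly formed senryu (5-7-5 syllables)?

No

Line 1: "carefully near your eagle": 3+1+1+2 = 7 (expected 5)
Line 2: "chickadee in two panda": 3+1+1+2 = 7 ✓
Line 3: "restless wren at the wall": 2+1+1+1+1 = 6 (expected 5)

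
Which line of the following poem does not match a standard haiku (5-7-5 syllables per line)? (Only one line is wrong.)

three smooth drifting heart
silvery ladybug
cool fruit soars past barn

The second line

Line 1: three(1) + smooth(1) + drifting(2) + heart(1) = 5 ✓
Line 2: silvery(3) + ladybug(3) = 6 (expected 7)
Line 3: cool(1) + fruit(1) + soars(1) + past(1) + barn(1) = 5 ✓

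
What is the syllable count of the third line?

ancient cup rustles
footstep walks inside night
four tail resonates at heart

The third line: four(1) + tail(1) + resonates(3) + at(1) + heart(1) = 7

7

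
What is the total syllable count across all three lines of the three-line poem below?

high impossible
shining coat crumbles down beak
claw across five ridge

17

Line 1: "high impossible": 1+4 = 5
Line 2: "shining coat crumbles down beak": 2+1+2+1+1 = 7
Line 3: "claw across five ridge": 1+2+1+1 = 5
Total: 5 + 7 + 5 = 17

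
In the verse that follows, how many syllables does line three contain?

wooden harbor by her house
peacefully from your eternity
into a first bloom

Line three: "into a first bloom": 2+1+1+1 = 5

5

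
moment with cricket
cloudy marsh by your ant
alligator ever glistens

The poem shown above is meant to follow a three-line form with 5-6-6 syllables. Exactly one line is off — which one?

Line 1: moment (2), with (1), cricket (2) → 5 ✓
Line 2: cloudy (2), marsh (1), by (1), your (1), ant (1) → 6 ✓
Line 3: alligator (4), ever (2), glistens (2) → 8 (expected 6)

Line 3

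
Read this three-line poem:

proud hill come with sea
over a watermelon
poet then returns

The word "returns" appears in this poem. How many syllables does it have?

2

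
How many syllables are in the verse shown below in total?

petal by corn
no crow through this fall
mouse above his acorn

15

Line 1: "petal by corn": 2+1+1 = 4
Line 2: "no crow through this fall": 1+1+1+1+1 = 5
Line 3: "mouse above his acorn": 1+2+1+2 = 6
Total: 4 + 5 + 6 = 15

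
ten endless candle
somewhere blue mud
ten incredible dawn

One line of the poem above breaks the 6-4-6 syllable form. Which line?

The first line

Line 1: "ten endless candle": 1+2+2 = 5 (expected 6)
Line 2: "somewhere blue mud": 2+1+1 = 4 ✓
Line 3: "ten incredible dawn": 1+4+1 = 6 ✓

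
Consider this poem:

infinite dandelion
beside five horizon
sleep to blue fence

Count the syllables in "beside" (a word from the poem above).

2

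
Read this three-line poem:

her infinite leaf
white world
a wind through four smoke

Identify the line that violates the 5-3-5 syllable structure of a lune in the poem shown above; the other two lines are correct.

Line 1: her (1), infinite (3), leaf (1) → 5 ✓
Line 2: white (1), world (1) → 2 (expected 3)
Line 3: a (1), wind (1), through (1), four (1), smoke (1) → 5 ✓

Line 2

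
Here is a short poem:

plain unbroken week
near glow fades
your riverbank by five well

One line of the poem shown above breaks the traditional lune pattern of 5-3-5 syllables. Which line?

The third line

Line 1: "plain unbroken week": 1+3+1 = 5 ✓
Line 2: "near glow fades": 1+1+1 = 3 ✓
Line 3: "your riverbank by five well": 1+3+1+1+1 = 7 (expected 5)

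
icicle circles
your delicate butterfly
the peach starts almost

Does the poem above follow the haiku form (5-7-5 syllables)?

Yes

Line 1: icicle (3), circles (2) → 5 ✓
Line 2: your (1), delicate (3), butterfly (3) → 7 ✓
Line 3: the (1), peach (1), starts (1), almost (2) → 5 ✓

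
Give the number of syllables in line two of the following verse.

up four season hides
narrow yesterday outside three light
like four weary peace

Line two: narrow (2), yesterday (3), outside (2), three (1), light (1) → 9

9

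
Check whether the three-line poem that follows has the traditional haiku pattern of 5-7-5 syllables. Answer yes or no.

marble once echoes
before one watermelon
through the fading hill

Yes

Line 1: marble (2), once (1), echoes (2) → 5 ✓
Line 2: before (2), one (1), watermelon (4) → 7 ✓
Line 3: through (1), the (1), fading (2), hill (1) → 5 ✓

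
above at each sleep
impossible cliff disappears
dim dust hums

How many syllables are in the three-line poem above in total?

16

Line 1: above (2), at (1), each (1), sleep (1) → 5
Line 2: impossible (4), cliff (1), disappears (3) → 8
Line 3: dim (1), dust (1), hums (1) → 3
Total: 5 + 8 + 3 = 16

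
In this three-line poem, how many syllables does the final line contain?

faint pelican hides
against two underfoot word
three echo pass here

The final line: three (1), echo (2), pass (1), here (1) → 5

5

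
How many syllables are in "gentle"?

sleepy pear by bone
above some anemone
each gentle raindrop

2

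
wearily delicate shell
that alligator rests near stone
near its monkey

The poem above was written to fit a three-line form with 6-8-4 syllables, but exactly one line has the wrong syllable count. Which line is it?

The first line

Line 1: wearily (3), delicate (3), shell (1) → 7 (expected 6)
Line 2: that (1), alligator (4), rests (1), near (1), stone (1) → 8 ✓
Line 3: near (1), its (1), monkey (2) → 4 ✓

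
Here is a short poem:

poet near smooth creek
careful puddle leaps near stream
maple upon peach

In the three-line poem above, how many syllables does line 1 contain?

Line 1: "poet near smooth creek": 2+1+1+1 = 5

5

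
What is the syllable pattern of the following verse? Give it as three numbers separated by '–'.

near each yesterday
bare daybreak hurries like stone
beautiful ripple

5–7–5

Line 1: near(1) + each(1) + yesterday(3) = 5
Line 2: bare(1) + daybreak(2) + hurries(2) + like(1) + stone(1) = 7
Line 3: beautiful(3) + ripple(2) = 5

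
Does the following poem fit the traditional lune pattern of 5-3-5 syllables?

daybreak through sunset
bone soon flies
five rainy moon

No

Line 1: "daybreak through sunset": 2+1+2 = 5 ✓
Line 2: "bone soon flies": 1+1+1 = 3 ✓
Line 3: "five rainy moon": 1+2+1 = 4 (expected 5)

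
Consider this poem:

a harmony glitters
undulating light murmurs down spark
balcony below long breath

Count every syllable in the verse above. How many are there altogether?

Line 1: a (1), harmony (3), glitters (2) → 6
Line 2: undulating (4), light (1), murmurs (2), down (1), spark (1) → 9
Line 3: balcony (3), below (2), long (1), breath (1) → 7
Total: 6 + 9 + 7 = 22

22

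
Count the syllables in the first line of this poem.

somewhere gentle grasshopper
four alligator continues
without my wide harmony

The first line: somewhere(2) + gentle(2) + grasshopper(3) = 7

7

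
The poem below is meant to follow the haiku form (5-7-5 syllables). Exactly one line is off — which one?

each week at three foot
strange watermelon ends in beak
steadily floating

Line 1: each(1) + week(1) + at(1) + three(1) + foot(1) = 5 ✓
Line 2: strange(1) + watermelon(4) + ends(1) + in(1) + beak(1) = 8 (expected 7)
Line 3: steadily(3) + floating(2) = 5 ✓

The second line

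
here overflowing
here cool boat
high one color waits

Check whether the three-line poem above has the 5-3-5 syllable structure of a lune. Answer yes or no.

Line 1: here(1) + overflowing(4) = 5 ✓
Line 2: here(1) + cool(1) + boat(1) = 3 ✓
Line 3: high(1) + one(1) + color(2) + waits(1) = 5 ✓

Yes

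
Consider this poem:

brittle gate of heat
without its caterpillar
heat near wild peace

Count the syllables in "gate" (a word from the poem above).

1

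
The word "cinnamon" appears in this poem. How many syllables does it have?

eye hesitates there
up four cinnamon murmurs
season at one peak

3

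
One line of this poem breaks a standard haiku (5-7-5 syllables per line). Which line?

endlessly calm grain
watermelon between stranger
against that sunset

The second line

Line 1: endlessly (3), calm (1), grain (1) → 5 ✓
Line 2: watermelon (4), between (2), stranger (2) → 8 (expected 7)
Line 3: against (2), that (1), sunset (2) → 5 ✓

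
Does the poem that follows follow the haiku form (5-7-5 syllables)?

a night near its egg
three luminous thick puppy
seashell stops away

Yes

Line 1: "a night near its egg": 1+1+1+1+1 = 5 ✓
Line 2: "three luminous thick puppy": 1+3+1+2 = 7 ✓
Line 3: "seashell stops away": 2+1+2 = 5 ✓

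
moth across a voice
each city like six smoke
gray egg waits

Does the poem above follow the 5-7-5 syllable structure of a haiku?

No

Line 1: moth (1), across (2), a (1), voice (1) → 5 ✓
Line 2: each (1), city (2), like (1), six (1), smoke (1) → 6 (expected 7)
Line 3: gray (1), egg (1), waits (1) → 3 (expected 5)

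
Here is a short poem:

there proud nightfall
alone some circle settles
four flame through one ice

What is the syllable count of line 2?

7

Line 2: alone(2) + some(1) + circle(2) + settles(2) = 7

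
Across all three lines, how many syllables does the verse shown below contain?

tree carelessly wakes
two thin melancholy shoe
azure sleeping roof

17

Line 1: tree(1) + carelessly(3) + wakes(1) = 5
Line 2: two(1) + thin(1) + melancholy(4) + shoe(1) = 7
Line 3: azure(2) + sleeping(2) + roof(1) = 5
Total: 5 + 7 + 5 = 17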